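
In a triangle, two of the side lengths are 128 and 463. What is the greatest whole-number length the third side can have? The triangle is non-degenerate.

The third side must be less than 128 + 463 = 591.
The largest integer below 591 is 590.

590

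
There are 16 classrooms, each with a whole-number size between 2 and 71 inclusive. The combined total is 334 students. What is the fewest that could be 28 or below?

5

If only k of them are at most 28, the other 16 − k are at least 29, so the total is at least (16 − k)·29 + k·2.
This is ≤ 334, so (16 − k)·29 + 2k ≤ 334, which gives k ≥ 5.
Exactly 5 works: 5 values at 2 and 11 at 29 total 329; raise one of the low values by 5 (still ≤ 28) to hit 334.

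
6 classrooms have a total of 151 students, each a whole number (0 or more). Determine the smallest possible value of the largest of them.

26

Some value must be at least ⌈151/6⌉ = 26, since 6 × 25 = 150 < 151.
Taking 5 copies of 25 and 1 copy of 26 gives exactly 151, so 26 is attained.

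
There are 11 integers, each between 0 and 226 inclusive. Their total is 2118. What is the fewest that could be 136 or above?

If only k of them are at least 136, the other 11 − k are at most 135, so the total is at most k·226 + (11 − k)·135.
This must reach 2118, so k·226 + (11 − k)·135 ≥ 2118, giving k ≥ 7.
Exactly 7 works: 7 values at 226 and 4 at 135 total 2122; lower one of the high values by 4 (still ≥ 136) to hit 2118.

7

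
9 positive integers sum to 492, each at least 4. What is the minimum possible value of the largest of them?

55

The 9 values sum to 492, so their maximum is at least ⌈492/9⌉ = 55.
Achievable: 6 of them at 55 and 3 at 54 total 492.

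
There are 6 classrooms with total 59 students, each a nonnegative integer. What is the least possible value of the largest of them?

The 6 values sum to 59, so their maximum is at least ⌈59/6⌉ = 10.
Equality holds with 5 values of 10 and 1 value of 9.

10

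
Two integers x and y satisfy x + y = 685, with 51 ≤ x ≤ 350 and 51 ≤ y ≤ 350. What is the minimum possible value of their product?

Since x + y is fixed, pushing one of them to its bound minimizes the product.
The extreme feasible split is x = 335, y = 350, giving xy = 117250.

117250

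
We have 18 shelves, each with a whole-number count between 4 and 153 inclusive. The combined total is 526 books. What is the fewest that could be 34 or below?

4

Let j be the number exceeding 34. Then the total is ≥ 35·j + 4·(18 − j) = 72 + 31j.
So 31j ≤ 454 and j ≤ 14; hence at least 18 − 14 = 4 are ≤ 34.
Exactly 4 works: 4 values at 4 and 14 at 35 total 506; raise one of the low values by 20 (still ≤ 34) to hit 526.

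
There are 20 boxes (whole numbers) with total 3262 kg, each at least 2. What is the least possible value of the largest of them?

Some value must be at least ⌈3262/20⌉ = 164, since 20 × 163 = 3260 < 3262.
Achievable: 2 of them at 164 and 18 at 163 total 3262.

164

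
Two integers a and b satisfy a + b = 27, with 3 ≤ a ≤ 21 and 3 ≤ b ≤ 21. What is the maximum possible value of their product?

182

With a + b fixed, ab peaks when the two are closest together.
Taking a = 13 and b = 14 (both in [3, 21]) gives ab = 182.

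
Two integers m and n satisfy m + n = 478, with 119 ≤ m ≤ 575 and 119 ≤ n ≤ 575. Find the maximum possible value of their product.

mn = m(478 − m) is maximized when m is as near 478/2 as the bounds allow.
Taking m = 239 and n = 239 (both in [119, 575]) gives mn = 57121.

57121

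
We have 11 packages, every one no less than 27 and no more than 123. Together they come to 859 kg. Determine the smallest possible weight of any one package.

To make one package as small as possible, make the other 10 as large as possible.
The other 10 can take up 10 × 123 = 1230 ≥ 859 − 27, so one package can sit at its floor of 27.
Achievable: one at 27 and the other 10 totalling 832, which fits since 10 × 27 ≤ 832 ≤ 10 × 123.

27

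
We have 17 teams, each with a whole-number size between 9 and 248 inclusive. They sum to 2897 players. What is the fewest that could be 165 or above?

2

If only k of them are at least 165, the other 17 − k are at most 164, so the total is at most k·248 + (17 − k)·164.
This must reach 2897, so k·248 + (17 − k)·164 ≥ 2897, giving k ≥ 2.
Exactly 2 works: 2 values at 248 and 15 at 164 total 2956; lower one of the high values by 59 (still ≥ 165) to hit 2897.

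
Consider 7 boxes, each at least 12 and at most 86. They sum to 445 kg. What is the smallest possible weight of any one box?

12

To make one box as small as possible, make the other 6 as large as possible.
The other 6 can take up 6 × 86 = 516 ≥ 445 − 12, so one box can sit at its floor of 12.
Achievable: one at 12 and the other 6 totalling 433, which fits since 6 × 12 ≤ 433 ≤ 6 × 86.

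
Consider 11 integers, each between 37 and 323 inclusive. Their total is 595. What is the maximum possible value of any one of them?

To make one integer as large as possible, make the other 10 as small as possible.
The other 10 contribute at least 10 × 37 = 370, leaving at most 595 − 370 = 225.
Since 225 ≤ 323, this is achievable: one at 225 and 10 at 37.

225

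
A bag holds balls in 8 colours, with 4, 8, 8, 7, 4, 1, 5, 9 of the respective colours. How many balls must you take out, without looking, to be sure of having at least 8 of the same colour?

In the worst case you take as many as possible of each colour without reaching 8: 4 + 7 + 7 + 7 + 4 + 1 + 5 + 7 = 42.
The next one must give 8 of some colour, so 42 + 1 = 43.

43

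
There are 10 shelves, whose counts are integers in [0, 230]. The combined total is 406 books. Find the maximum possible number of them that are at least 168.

Suppose k of them are at least 168. Those contribute at least 168 each and the other 10 − k at least 0 each.
So the total is at least 168k + 0(10 − k) = 0 + 168k. This must be ≤ 406, giving k ≤ 2.
k = 2 is achieved by 2 values at 168 and 8 at 0, total 336; add 70 to one value (staying below 168) to reach 406.

2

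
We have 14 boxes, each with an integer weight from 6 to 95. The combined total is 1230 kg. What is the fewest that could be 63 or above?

If only k of them are at least 63, the other 14 − k are at most 62, so the total is at most k·95 + (14 − k)·62.
This must reach 1230, so k·95 + (14 − k)·62 ≥ 1230, giving k ≥ 11.
Exactly 11 works: 11 values at 95 and 3 at 62 total 1231; lower one of the high values by 1 (still ≥ 63) to hit 1230.

11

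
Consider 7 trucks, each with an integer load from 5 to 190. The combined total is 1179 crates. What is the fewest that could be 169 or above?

1

If only k of them are at least 169, the other 7 − k are at most 168, so the total is at most k·190 + (7 − k)·168.
This must reach 1179, so k·190 + (7 − k)·168 ≥ 1179, giving k ≥ 1.
Exactly 1 works: 1 value at 190 and 6 at 168 total 1198; lower one of the high values by 19 (still ≥ 169) to hit 1179.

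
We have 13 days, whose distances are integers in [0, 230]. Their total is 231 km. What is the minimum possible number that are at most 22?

Each value above 22 is at least 23, contributing at least 23 − 0 = 23 above the floor 0.
The sum exceeds the floor total 0 by 231, so at most ⌊231/23⌋ = 10 exceed 22, and at least 3 are ≤ 22.
Exactly 3 works: 3 values at 0 and 10 at 23 total 230; raise one of the low values by 1 (still ≤ 22) to hit 231.

3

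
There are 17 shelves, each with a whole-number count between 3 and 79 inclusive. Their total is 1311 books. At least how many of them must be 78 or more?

If only k of them are at least 78, the other 17 − k are at most 77, so the total is at most k·79 + (17 − k)·77.
This must reach 1311, so k·79 + (17 − k)·77 ≥ 1311, giving k ≥ 1.
Exactly 1 works: 1 value at 79 and 16 at 77 total 1311.

1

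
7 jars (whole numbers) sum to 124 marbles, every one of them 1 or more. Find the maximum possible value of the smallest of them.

The average is 124/7 < 18, so some value is ≤ 17.
Equality holds with 2 values of 17 and 5 values of 18.

17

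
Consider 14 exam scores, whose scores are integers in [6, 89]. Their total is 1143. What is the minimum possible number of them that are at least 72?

Suppose at most 14 − j of them reach 72; then j values are ≤ 71 and the rest ≤ 89.
The total is then ≤ 71·j + 89·(14 − j) = 1246 − 18j. For this to be ≥ 1143 we need j ≤ 5, so at least 14 − 5 = 9 must reach 72.
Exactly 9 works: 9 values at 89 and 5 at 71 total 1156; lower one of the high values by 13 (still ≥ 72) to hit 1143.

9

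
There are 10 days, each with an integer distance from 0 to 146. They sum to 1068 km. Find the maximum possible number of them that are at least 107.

9

Suppose k of them are at least 107. Those contribute at least 107 each and the other 10 − k at least 0 each.
So the total is at least 107k + 0(10 − k) = 0 + 107k. This must be ≤ 1068, giving k ≤ 9.
k = 9 is achieved by 9 values at 107 and 1 at 0, total 963; add 105 to one value (staying below 107) to reach 1068.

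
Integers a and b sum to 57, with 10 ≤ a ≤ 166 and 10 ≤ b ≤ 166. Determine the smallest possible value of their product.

Since a + b is fixed, pushing one of them to its bound minimizes the product.
At the endpoint a = 10, b = 57 − 10 = 47, so ab = 10 × 47 = 470.

470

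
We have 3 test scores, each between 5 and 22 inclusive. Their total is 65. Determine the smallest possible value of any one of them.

Minimizing one value means maximizing the remaining 2.
The other 2 contribute at most 2 × 22 = 44, leaving at least 65 − 44 = 21.
Since 21 ≥ 5, this is achievable: one at 21 and 2 at 22.

21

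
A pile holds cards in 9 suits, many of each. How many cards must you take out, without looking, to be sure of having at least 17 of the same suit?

In the worst case you draw 16 of each of the 9 suits: 9 × 16 = 144.
One more forces 17 of some suit, so 144 + 1 = 145.

145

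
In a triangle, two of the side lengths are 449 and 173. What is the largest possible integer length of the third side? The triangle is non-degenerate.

621

The third side must be less than 449 + 173 = 622.
The largest integer below 622 is 621.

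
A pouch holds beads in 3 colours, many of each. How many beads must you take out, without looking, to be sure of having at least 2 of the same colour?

4

You could draw 1 of every colour without reaching 2 of any — 3 in all.
One more forces 2 of some colour, so 3 + 1 = 4.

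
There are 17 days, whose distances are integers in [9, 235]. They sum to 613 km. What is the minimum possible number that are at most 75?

11

Each value above 75 is at least 76, contributing at least 76 − 9 = 67 above the floor 9.
The sum exceeds the floor total 153 by 460, so at most ⌊460/67⌋ = 6 exceed 75, and at least 11 are ≤ 75.
Exactly 11 works: 11 values at 9 and 6 at 76 total 555; raise one of the low values by 58 (still ≤ 75) to hit 613.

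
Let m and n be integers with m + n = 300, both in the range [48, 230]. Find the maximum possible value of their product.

22500

mn = m(300 − m) is maximized when m is as near 300/2 as the bounds allow.
Taking m = 150 and n = 150 (both in [48, 230]) gives mn = 22500.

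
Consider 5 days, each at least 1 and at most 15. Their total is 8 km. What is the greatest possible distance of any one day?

Maximizing one value means minimizing the remaining 4.
The other 4 contribute at least 4 × 1 = 4, leaving at most 8 − 4 = 4.
Since 4 ≤ 15, this is achievable: one at 4 and 4 at 1.

4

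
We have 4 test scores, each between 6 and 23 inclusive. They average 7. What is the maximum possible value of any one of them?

Maximizing one value means minimizing the remaining 3.
The total is 4 × 7 = 28.
The other 3 contribute at least 3 × 6 = 18, leaving at most 28 − 18 = 10.
Since 10 ≤ 23, this is achievable: one at 10 and 3 at 6.

10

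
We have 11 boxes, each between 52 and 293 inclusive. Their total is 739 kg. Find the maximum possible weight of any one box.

219

To make one box as large as possible, make the other 10 as small as possible.
The other 10 contribute at least 10 × 52 = 520, leaving at most 739 − 520 = 219.
Since 219 ≤ 293, this is achievable: one at 219 and 10 at 52.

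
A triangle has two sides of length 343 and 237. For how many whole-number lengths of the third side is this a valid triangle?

473

The triangle inequality gives |343 − 237| < c < 343 + 237, i.e. 106 < c < 580.
So c can be any integer from 107 to 579: 473 values.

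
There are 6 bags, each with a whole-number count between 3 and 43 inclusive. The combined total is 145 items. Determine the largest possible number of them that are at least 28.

Suppose k of them are at least 28. Those contribute at least 28 each and the other 6 − k at least 3 each.
So the total is at least 28k + 3(6 − k) = 18 + 25k. This must be ≤ 145, giving k ≤ 5.
k = 5 is achieved by 5 values at 28 and 1 at 3, total 143; add 2 to one value (staying below 28) to reach 145.

5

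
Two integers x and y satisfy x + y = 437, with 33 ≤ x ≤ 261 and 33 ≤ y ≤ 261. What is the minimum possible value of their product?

45936

xy = x(437 − x) is concave in x, so over [176, 261] it is minimized at an endpoint.
At the endpoint x = 176, y = 437 − 176 = 261, so xy = 176 × 261 = 45936.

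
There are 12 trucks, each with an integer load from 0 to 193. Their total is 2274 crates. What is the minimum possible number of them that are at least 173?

Each value short of 173 is at most 172, costing at least 193 − 172 = 21 against the maximum total of 2316.
We can afford to lose at most 2316 − 2274 = 42, so at most ⌊42/21⌋ = 2 fall short, and at least 10 are ≥ 173.
Exactly 10 works: 10 values at 193 and 2 at 172 total 2274.

10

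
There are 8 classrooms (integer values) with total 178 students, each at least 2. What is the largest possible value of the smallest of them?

22

The 8 values sum to 178, so their minimum is at most ⌊178/8⌋ = 22.
Equality holds with 6 values of 22 and 2 values of 23.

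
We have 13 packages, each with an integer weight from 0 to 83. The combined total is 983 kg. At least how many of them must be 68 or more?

Each value short of 68 is at most 67, costing at least 83 − 67 = 16 against the maximum total of 1079.
We can afford to lose at most 1079 − 983 = 96, so at most ⌊96/16⌋ = 6 fall short, and at least 7 are ≥ 68.
Exactly 7 works: 7 values at 83 and 6 at 67 total 983.

7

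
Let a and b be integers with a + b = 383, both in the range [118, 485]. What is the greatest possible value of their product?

With a + b fixed, ab peaks when the two are closest together.
Taking a = 191 and b = 192 (both in [118, 485]) gives ab = 36672.

36672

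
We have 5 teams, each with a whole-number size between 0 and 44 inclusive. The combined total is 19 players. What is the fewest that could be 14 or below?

If only k of them are at most 14, the other 5 − k are at least 15, so the total is at least (5 − k)·15 + k·0.
This is ≤ 19, so (5 − k)·15 + 0k ≤ 19, which gives k ≥ 4.
Exactly 4 works: 4 values at 0 and 1 at 15 total 15; raise one of the low values by 4 (still ≤ 14) to hit 19.

4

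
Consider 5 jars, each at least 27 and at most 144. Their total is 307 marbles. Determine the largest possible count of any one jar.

To make one jar as large as possible, make the other 4 as small as possible.
The other 4 contribute at least 4 × 27 = 108, leaving at most 307 − 108 = 199.
But each jar is capped at 144, so the maximum is 144.
Achievable: one at 144 and the other 4 totalling 163, which fits since 4 × 27 ≤ 163 ≤ 4 × 144.

144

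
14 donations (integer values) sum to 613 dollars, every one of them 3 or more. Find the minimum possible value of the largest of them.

44

Some value must be at least ⌈613/14⌉ = 44, since 14 × 43 = 602 < 613.
Equality holds with 11 values of 44 and 3 values of 43.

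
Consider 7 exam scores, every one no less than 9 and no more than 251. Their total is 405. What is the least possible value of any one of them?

9

Minimizing one value means maximizing the remaining 6.
The other 6 can take up 6 × 251 = 1506 ≥ 405 − 9, so one score can sit at its floor of 9.
Achievable: one at 9 and the other 6 totalling 396, which fits since 6 × 9 ≤ 396 ≤ 6 × 251.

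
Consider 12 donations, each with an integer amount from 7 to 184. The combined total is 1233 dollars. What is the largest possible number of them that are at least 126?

9

If k of the values are ≥ 126, the total is ≥ 126k + 7(12 − k).
Setting 126k + 7(12 − k) ≤ 1233 gives 119k ≤ 1149, so k ≤ 9.
k = 9 is achieved by 9 values at 126 and 3 at 7, total 1155; add 78 to one value (staying below 126) to reach 1233.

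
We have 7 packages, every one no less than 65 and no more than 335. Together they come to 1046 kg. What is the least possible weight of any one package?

65

To make one package as small as possible, make the other 6 as large as possible.
The other 6 can take up 6 × 335 = 2010 ≥ 1046 − 65, so one package can sit at its floor of 65.
Achievable: one at 65 and the other 6 totalling 981, which fits since 6 × 65 ≤ 981 ≤ 6 × 335.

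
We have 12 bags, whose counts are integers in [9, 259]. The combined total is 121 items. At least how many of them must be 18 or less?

Each value above 18 is at least 19, contributing at least 19 − 9 = 10 above the floor 9.
The sum exceeds the floor total 108 by 13, so at most ⌊13/10⌋ = 1 exceed 18, and at least 11 are ≤ 18.
Exactly 11 works: 11 values at 9 and 1 at 19 total 118; raise one of the low values by 3 (still ≤ 18) to hit 121.

11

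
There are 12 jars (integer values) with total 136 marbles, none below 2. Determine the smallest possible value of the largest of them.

12

If every one of the 12 were at most 11, the total would be at most 12 × 11 = 132 < 136.
Achievable: 4 of them at 12 and 8 at 11 total 136.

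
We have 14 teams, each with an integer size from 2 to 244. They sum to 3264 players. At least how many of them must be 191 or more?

12

Suppose at most 14 − j of them reach 191; then j values are ≤ 190 and the rest ≤ 244.
The total is then ≤ 190·j + 244·(14 − j) = 3416 − 54j. For this to be ≥ 3264 we need j ≤ 2, so at least 14 − 2 = 12 must reach 191.
Exactly 12 works: 12 values at 244 and 2 at 190 total 3308; lower one of the high values by 44 (still ≥ 191) to hit 3264.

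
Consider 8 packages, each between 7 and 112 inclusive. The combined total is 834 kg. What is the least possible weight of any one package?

50

To make one package as small as possible, make the other 7 as large as possible.
The other 7 contribute at most 7 × 112 = 784, leaving at least 834 − 784 = 50.
Since 50 ≥ 7, this is achievable: one at 50 and 7 at 112.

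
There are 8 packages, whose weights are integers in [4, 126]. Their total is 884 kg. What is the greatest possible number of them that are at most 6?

1

Suppose k of them are at most 6. Those contribute at most 6 each and the rest at most 126 each.
So the total is at most 6k + 126(8 − k) = 1008 − 120k. This must still be ≥ 884, so k ≤ 1.
k = 1 is achieved by 1 value at 6 and 7 at 126, total 888; lower one of the 126's by 4 (still > 6) to reach 884.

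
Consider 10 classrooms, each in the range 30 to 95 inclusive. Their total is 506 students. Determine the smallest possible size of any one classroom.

To make one classroom as small as possible, make the other 9 as large as possible.
The other 9 can take up 9 × 95 = 855 ≥ 506 − 30, so one classroom can sit at its floor of 30.
Achievable: one at 30 and the other 9 totalling 476, which fits since 9 × 30 ≤ 476 ≤ 9 × 95.

30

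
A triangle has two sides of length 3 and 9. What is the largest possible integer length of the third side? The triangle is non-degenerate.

11

The third side must be less than 3 + 9 = 12.
The largest integer below 12 is 11.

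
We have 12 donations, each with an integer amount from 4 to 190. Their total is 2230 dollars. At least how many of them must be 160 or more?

11

Suppose at most 12 − j of them reach 160; then j values are ≤ 159 and the rest ≤ 190.
The total is then ≤ 159·j + 190·(12 − j) = 2280 − 31j. For this to be ≥ 2230 we need j ≤ 1, so at least 12 − 1 = 11 must reach 160.
Exactly 11 works: 11 values at 190 and 1 at 159 total 2249; lower one of the high values by 19 (still ≥ 160) to hit 2230.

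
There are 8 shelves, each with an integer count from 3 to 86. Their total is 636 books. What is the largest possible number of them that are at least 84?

7

If k of the values are ≥ 84, the total is ≥ 84k + 3(8 − k).
Setting 84k + 3(8 − k) ≤ 636 gives 81k ≤ 612, so k ≤ 7.
k = 7 is achieved by 7 values at 84 and 1 at 3, total 591; add 45 to one value (staying below 84) to reach 636.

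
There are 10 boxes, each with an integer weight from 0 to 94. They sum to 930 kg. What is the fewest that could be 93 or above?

Each value short of 93 is at most 92, costing at least 94 − 92 = 2 against the maximum total of 940.
We can afford to lose at most 940 − 930 = 10, so at most ⌊10/2⌋ = 5 fall short, and at least 5 are ≥ 93.
Exactly 5 works: 5 values at 94 and 5 at 92 total 930.

5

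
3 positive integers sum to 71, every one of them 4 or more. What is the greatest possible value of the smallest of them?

23

The average is 71/3 < 24, so some value is ≤ 23.
Equality holds with 1 value of 23 and 2 values of 24.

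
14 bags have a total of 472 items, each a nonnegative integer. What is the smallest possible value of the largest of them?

The average is 472/14 > 33, so not all 14 can be 33 or less; the largest is ≥ 34.
Taking 4 copies of 33 and 10 copies of 34 gives exactly 472, so 34 is attained.

34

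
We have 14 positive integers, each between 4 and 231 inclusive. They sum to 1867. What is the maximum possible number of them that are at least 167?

If k of the values are ≥ 167, the total is ≥ 167k + 4(14 − k).
Setting 167k + 4(14 − k) ≤ 1867 gives 163k ≤ 1811, so k ≤ 11.
k = 11 is achieved by 11 values at 167 and 3 at 4, total 1849; add 18 to one value (staying below 167) to reach 1867.

11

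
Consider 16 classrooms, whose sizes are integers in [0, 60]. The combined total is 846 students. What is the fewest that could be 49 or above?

If only k of them are at least 49, the other 16 − k are at most 48, so the total is at most k·60 + (16 − k)·48.
This must reach 846, so k·60 + (16 − k)·48 ≥ 846, giving k ≥ 7.
Exactly 7 works: 7 values at 60 and 9 at 48 total 852; lower one of the high values by 6 (still ≥ 49) to hit 846.

7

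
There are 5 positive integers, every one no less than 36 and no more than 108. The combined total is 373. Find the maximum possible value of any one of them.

108

To make one integer as large as possible, make the other 4 as small as possible.
The other 4 contribute at least 4 × 36 = 144, leaving at most 373 − 144 = 229.
But each integer is capped at 108, so the maximum is 108.
Achievable: one at 108 and the other 4 totalling 265, which fits since 4 × 36 ≤ 265 ≤ 4 × 108.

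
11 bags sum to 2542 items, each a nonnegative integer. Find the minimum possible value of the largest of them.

The 11 values sum to 2542, so their maximum is at least ⌈2542/11⌉ = 232.
Achievable: 1 of them at 232 and 10 at 231 total 2542.

232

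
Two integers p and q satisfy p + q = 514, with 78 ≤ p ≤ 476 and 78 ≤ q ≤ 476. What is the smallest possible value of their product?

34008

Since p + q is fixed, pushing one of them to its bound minimizes the product.
The extreme feasible split is p = 78, q = 436, giving pq = 34008.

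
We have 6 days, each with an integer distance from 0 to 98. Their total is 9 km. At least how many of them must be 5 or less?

Let j be the number exceeding 5. Then the total is ≥ 6·j + 0·(6 − j) = 0 + 6j.
So 6j ≤ 9 and j ≤ 1; hence at least 6 − 1 = 5 are ≤ 5.
Exactly 5 works: 5 values at 0 and 1 at 6 total 6; raise one of the low values by 3 (still ≤ 5) to hit 9.

5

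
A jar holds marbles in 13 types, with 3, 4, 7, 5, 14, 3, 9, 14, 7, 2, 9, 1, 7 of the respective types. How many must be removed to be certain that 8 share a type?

In the worst case you take as many as possible of each type without reaching 8: 3 + 4 + 7 + 5 + 7 + 3 + 7 + 7 + 7 + 2 + 7 + 1 + 7 = 67.
The next one must give 8 of some type, so 67 + 1 = 68.

68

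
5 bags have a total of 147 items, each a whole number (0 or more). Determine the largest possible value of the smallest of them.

29

The average is 147/5 < 30, so some value is ≤ 29.
Equality holds with 3 values of 29 and 2 values of 30.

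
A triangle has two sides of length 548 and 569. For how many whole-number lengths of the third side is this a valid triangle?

1095

The triangle inequality gives |548 − 569| < c < 548 + 569, i.e. 21 < c < 1117.
So c can be any integer from 22 to 1116: 1095 values.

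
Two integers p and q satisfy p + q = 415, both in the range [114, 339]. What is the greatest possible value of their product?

43056

For a fixed sum, the product pq is largest when p and q are as close as possible.
Taking p = 207 and q = 208 (both in [114, 339]) gives pq = 43056.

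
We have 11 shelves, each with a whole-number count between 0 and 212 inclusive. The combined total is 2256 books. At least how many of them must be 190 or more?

8

Each value short of 190 is at most 189, costing at least 212 − 189 = 23 against the maximum total of 2332.
We can afford to lose at most 2332 − 2256 = 76, so at most ⌊76/23⌋ = 3 fall short, and at least 8 are ≥ 190.
Exactly 8 works: 8 values at 212 and 3 at 189 total 2263; lower one of the high values by 7 (still ≥ 190) to hit 2256.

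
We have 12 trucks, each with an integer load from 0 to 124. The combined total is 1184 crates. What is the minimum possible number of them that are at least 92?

Suppose at most 12 − j of them reach 92; then j values are ≤ 91 and the rest ≤ 124.
The total is then ≤ 91·j + 124·(12 − j) = 1488 − 33j. For this to be ≥ 1184 we need j ≤ 9, so at least 12 − 9 = 3 must reach 92.
Exactly 3 works: 3 values at 124 and 9 at 91 total 1191; lower one of the high values by 7 (still ≥ 92) to hit 1184.

3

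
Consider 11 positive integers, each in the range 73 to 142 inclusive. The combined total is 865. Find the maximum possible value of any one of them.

135

To make one integer as large as possible, make the other 10 as small as possible.
The other 10 contribute at least 10 × 73 = 730, leaving at most 865 − 730 = 135.
Since 135 ≤ 142, this is achievable: one at 135 and 10 at 73.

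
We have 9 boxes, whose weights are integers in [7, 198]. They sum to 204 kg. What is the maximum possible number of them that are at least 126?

1

Suppose k of them are at least 126. Those contribute at least 126 each and the other 9 − k at least 7 each.
So the total is at least 126k + 7(9 − k) = 63 + 119k. This must be ≤ 204, giving k ≤ 1.
k = 1 is achieved by 1 value at 126 and 8 at 7, total 182; add 22 to one value (staying below 126) to reach 204.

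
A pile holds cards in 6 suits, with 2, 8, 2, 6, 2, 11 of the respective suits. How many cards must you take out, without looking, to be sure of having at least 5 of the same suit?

In the worst case you take as many as possible of each suit without reaching 5: 2 + 4 + 2 + 4 + 2 + 4 = 18.
The next one must give 5 of some suit, so 18 + 1 = 19.

19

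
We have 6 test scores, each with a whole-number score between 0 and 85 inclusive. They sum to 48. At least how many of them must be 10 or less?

2

If only k of them are at most 10, the other 6 − k are at least 11, so the total is at least (6 − k)·11 + k·0.
This is ≤ 48, so (6 − k)·11 + 0k ≤ 48, which gives k ≥ 2.
Exactly 2 works: 2 values at 0 and 4 at 11 total 44; raise one of the low values by 4 (still ≤ 10) to hit 48.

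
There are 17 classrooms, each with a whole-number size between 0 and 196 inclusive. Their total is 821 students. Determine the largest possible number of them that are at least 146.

With k values at 146 or above and the rest at least 0, the sum is at least 0 + 146k.
Since the sum is 821, we need 146k ≤ 821, i.e. k ≤ 5.
k = 5 is achieved by 5 values at 146 and 12 at 0, total 730; add 91 to one value (staying below 146) to reach 821.

5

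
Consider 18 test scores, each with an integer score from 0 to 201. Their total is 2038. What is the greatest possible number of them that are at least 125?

16

Suppose k of them are at least 125. Those contribute at least 125 each and the other 18 − k at least 0 each.
So the total is at least 125k + 0(18 − k) = 0 + 125k. This must be ≤ 2038, giving k ≤ 16.
k = 16 is achieved by 16 values at 125 and 2 at 0, total 2000; add 38 to one value (staying below 125) to reach 2038.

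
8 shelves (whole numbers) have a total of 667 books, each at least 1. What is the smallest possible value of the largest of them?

84

If every one of the 8 were at most 83, the total would be at most 8 × 83 = 664 < 667.
Achievable: 3 of them at 84 and 5 at 83 total 667.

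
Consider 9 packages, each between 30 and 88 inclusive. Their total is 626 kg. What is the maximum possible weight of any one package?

88

Maximizing one value means minimizing the remaining 8.
The other 8 contribute at least 8 × 30 = 240, leaving at most 626 − 240 = 386.
But each package is capped at 88, so the maximum is 88.
Achievable: one at 88 and the other 8 totalling 538, which fits since 8 × 30 ≤ 538 ≤ 8 × 88.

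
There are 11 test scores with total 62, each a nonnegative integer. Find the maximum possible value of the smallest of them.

5

If every one of the 11 were at least 6, the total would be at least 11 × 6 = 66 > 62.
Achievable: 4 of them at 5 and 7 at 6 total 62.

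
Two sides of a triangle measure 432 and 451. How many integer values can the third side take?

863

The triangle inequality gives |432 − 451| < c < 432 + 451, i.e. 19 < c < 883.
So c can be any integer from 20 to 882: 863 values.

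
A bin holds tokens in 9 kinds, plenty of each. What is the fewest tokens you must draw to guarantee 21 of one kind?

You could draw 20 of every kind without reaching 21 of any — 180 in all.
One more forces 21 of some kind, so 180 + 1 = 181.

181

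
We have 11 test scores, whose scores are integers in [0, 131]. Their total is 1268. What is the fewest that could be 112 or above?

3

If only k of them are at least 112, the other 11 − k are at most 111, so the total is at most k·131 + (11 − k)·111.
This must reach 1268, so k·131 + (11 − k)·111 ≥ 1268, giving k ≥ 3.
Exactly 3 works: 3 values at 131 and 8 at 111 total 1281; lower one of the high values by 13 (still ≥ 112) to hit 1268.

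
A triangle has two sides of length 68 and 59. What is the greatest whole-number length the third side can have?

The third side must be less than 68 + 59 = 127.
The largest integer below 127 is 126.

126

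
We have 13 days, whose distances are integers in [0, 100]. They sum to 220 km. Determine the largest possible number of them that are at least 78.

2

If k of the values are ≥ 78, the total is ≥ 78k + 0(13 − k).
Setting 78k + 0(13 − k) ≤ 220 gives 78k ≤ 220, so k ≤ 2.
k = 2 is achieved by 2 values at 78 and 11 at 0, total 156; add 64 to one value (staying below 78) to reach 220.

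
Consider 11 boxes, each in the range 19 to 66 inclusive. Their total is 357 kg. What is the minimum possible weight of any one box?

To make one box as small as possible, make the other 10 as large as possible.
The other 10 can take up 10 × 66 = 660 ≥ 357 − 19, so one box can sit at its floor of 19.
Achievable: one at 19 and the other 10 totalling 338, which fits since 10 × 19 ≤ 338 ≤ 10 × 66.

19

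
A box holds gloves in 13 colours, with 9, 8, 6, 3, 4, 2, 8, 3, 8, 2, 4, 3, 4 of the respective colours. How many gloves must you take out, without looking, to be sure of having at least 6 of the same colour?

51

In the worst case you take as many as possible of each colour without reaching 6: 5 + 5 + 5 + 3 + 4 + 2 + 5 + 3 + 5 + 2 + 4 + 3 + 4 = 50.
The next one must give 6 of some colour, so 50 + 1 = 51.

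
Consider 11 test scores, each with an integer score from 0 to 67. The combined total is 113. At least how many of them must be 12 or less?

If only k of them are at most 12, the other 11 − k are at least 13, so the total is at least (11 − k)·13 + k·0.
This is ≤ 113, so (11 − k)·13 + 0k ≤ 113, which gives k ≥ 3.
Exactly 3 works: 3 values at 0 and 8 at 13 total 104; raise one of the low values by 9 (still ≤ 12) to hit 113.

3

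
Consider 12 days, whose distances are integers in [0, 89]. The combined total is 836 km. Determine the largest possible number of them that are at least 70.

11

Suppose k of them are at least 70. Those contribute at least 70 each and the other 12 − k at least 0 each.
So the total is at least 70k + 0(12 − k) = 0 + 70k. This must be ≤ 836, giving k ≤ 11.
k = 11 is achieved by 11 values at 70 and 1 at 0, total 770; add 66 to one value (staying below 70) to reach 836.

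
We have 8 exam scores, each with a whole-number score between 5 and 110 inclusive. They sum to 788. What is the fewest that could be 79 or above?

6

If only k of them are at least 79, the other 8 − k are at most 78, so the total is at most k·110 + (8 − k)·78.
This must reach 788, so k·110 + (8 − k)·78 ≥ 788, giving k ≥ 6.
Exactly 6 works: 6 values at 110 and 2 at 78 total 816; lower one of the high values by 28 (still ≥ 79) to hit 788.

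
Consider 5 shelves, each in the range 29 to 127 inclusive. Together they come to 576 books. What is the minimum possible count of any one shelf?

68

To make one shelf as small as possible, make the other 4 as large as possible.
The other 4 contribute at most 4 × 127 = 508, leaving at least 576 − 508 = 68.
Since 68 ≥ 29, this is achievable: one at 68 and 4 at 127.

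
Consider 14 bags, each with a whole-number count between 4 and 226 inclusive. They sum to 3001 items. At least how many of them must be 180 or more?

Each value short of 180 is at most 179, costing at least 226 − 179 = 47 against the maximum total of 3164.
We can afford to lose at most 3164 − 3001 = 163, so at most ⌊163/47⌋ = 3 fall short, and at least 11 are ≥ 180.
Exactly 11 works: 11 values at 226 and 3 at 179 total 3023; lower one of the high values by 22 (still ≥ 180) to hit 3001.

11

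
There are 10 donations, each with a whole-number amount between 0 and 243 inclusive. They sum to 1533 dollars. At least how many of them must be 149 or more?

If only k of them are at least 149, the other 10 − k are at most 148, so the total is at most k·243 + (10 − k)·148.
This must reach 1533, so k·243 + (10 − k)·148 ≥ 1533, giving k ≥ 1.
Exactly 1 works: 1 value at 243 and 9 at 148 total 1575; lower one of the high values by 42 (still ≥ 149) to hit 1533.

1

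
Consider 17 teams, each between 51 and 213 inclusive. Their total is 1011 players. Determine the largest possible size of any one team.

195

Maximizing one value means minimizing the remaining 16.
The other 16 contribute at least 16 × 51 = 816, leaving at most 1011 − 816 = 195.
Since 195 ≤ 213, this is achievable: one at 195 and 16 at 51.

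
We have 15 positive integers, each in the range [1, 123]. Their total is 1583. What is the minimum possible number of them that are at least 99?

Suppose at most 15 − j of them reach 99; then j values are ≤ 98 and the rest ≤ 123.
The total is then ≤ 98·j + 123·(15 − j) = 1845 − 25j. For this to be ≥ 1583 we need j ≤ 10, so at least 15 − 10 = 5 must reach 99.
Exactly 5 works: 5 values at 123 and 10 at 98 total 1595; lower one of the high values by 12 (still ≥ 99) to hit 1583.

5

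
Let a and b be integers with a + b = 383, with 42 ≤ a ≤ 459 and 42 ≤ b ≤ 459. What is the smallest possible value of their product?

14322

Since a + b is fixed, pushing one of them to its bound minimizes the product.
The extreme feasible split is a = 42, b = 341, giving ab = 14322.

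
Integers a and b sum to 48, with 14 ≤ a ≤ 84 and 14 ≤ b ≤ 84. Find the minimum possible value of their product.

For a fixed sum, ab is smallest when a and b are as far apart as possible.
The extreme feasible split is a = 14, b = 34, giving ab = 476.

476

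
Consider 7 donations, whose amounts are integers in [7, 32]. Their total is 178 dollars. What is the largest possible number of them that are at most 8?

Each value at 8 or below falls at least 32 − 8 = 24 short of the ceiling 32.
The ceiling total is 7 × 32 = 224, and we need 178, so at most ⌊(224 − 178)/24⌋ = 1 can be that low.
k = 1 is achieved by 1 value at 8 and 6 at 32, total 200; lower one of the 32's by 22 (still > 8) to reach 178.

1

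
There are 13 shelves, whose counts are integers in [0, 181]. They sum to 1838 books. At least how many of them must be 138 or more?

Each value short of 138 is at most 137, costing at least 181 − 137 = 44 against the maximum total of 2353.
We can afford to lose at most 2353 − 1838 = 515, so at most ⌊515/44⌋ = 11 fall short, and at least 2 are ≥ 138.
Exactly 2 works: 2 values at 181 and 11 at 137 total 1869; lower one of the high values by 31 (still ≥ 138) to hit 1838.

2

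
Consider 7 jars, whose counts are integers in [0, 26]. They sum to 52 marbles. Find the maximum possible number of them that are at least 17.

3

With k values at 17 or above and the rest at least 0, the sum is at least 0 + 17k.
Since the sum is 52, we need 17k ≤ 52, i.e. k ≤ 3.
k = 3 is achieved by 3 values at 17 and 4 at 0, total 51; add 1 to one value (staying below 17) to reach 52.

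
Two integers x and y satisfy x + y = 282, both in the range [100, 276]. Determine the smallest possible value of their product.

18200

xy = x(282 − x) is concave in x, so over [100, 182] it is minimized at an endpoint.
At the endpoint x = 100, y = 282 − 100 = 182, so xy = 100 × 182 = 18200.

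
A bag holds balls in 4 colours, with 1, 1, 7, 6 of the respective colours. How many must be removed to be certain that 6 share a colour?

In the worst case you take as many as possible of each colour without reaching 6: 1 + 1 + 5 + 5 = 12.
The next one must give 6 of some colour, so 12 + 1 = 13.

13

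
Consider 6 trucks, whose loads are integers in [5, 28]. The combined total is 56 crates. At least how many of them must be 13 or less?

Each value above 13 is at least 14, contributing at least 14 − 5 = 9 above the floor 5.
The sum exceeds the floor total 30 by 26, so at most ⌊26/9⌋ = 2 exceed 13, and at least 4 are ≤ 13.
Exactly 4 works: 4 values at 5 and 2 at 14 total 48; raise one of the low values by 8 (still ≤ 13) to hit 56.

4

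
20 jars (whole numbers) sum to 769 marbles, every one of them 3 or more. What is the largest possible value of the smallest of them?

38

If every one of the 20 were at least 39, the total would be at least 20 × 39 = 780 > 769.
Equality holds with 11 values of 38 and 9 values of 39.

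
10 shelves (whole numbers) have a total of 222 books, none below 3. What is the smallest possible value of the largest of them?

The average is 222/10 > 22, so not all 10 can be 22 or less; the largest is ≥ 23.
Taking 8 copies of 22 and 2 copies of 23 gives exactly 222, so 23 is attained.

23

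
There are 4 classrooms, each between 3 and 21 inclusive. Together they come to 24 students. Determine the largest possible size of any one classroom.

15

To make one classroom as large as possible, make the other 3 as small as possible.
The other 3 contribute at least 3 × 3 = 9, leaving at most 24 − 9 = 15.
Since 15 ≤ 21, this is achievable: one at 15 and 3 at 3.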